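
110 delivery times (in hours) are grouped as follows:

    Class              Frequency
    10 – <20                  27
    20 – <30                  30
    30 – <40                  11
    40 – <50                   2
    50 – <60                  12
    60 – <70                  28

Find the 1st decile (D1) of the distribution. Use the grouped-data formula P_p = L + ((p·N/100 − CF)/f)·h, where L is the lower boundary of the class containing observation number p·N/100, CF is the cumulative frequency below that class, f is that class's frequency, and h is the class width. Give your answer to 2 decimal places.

N = 110; target position k = 10/100 · 110 = 11.
Cumulative frequencies: 27, 57, 68, 70, 82, 110.
Observation 11 falls in the class 10 – <20.
L = 10, CF = 0, f = 27, h = 10.
P10 = 10 + ((11 − 0)/27)·10 = 10 + 4.07407 = 14.0741.

14.07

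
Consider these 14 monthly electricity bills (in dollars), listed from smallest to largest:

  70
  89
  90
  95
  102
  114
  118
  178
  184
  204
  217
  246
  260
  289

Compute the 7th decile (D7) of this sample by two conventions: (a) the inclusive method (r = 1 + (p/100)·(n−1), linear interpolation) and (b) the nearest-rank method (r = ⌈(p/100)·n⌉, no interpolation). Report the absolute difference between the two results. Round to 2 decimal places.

1.30

n = 14.
(a) r = 10.1; between ranks 10 (204) and 11 (217): 205.3.
(b) the nearest-rank method: rank 10 → 204.
|205.3 − 204| = 1.3.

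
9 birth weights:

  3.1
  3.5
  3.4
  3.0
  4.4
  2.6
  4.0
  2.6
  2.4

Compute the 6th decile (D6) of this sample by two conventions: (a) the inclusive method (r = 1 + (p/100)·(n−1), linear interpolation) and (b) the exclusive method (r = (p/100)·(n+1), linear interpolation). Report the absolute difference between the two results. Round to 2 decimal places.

Sorted: 2.4, 2.6, 2.6, 3.0, 3.1, 3.4, 3.5, 4.0, 4.4.
n = 9.
(a) r = 5.8; between ranks 5 (3.1) and 6 (3.4): 3.34.
(b) r = 6 → value at rank 6 = 3.4.
|3.34 − 3.4| = 0.06.

0.06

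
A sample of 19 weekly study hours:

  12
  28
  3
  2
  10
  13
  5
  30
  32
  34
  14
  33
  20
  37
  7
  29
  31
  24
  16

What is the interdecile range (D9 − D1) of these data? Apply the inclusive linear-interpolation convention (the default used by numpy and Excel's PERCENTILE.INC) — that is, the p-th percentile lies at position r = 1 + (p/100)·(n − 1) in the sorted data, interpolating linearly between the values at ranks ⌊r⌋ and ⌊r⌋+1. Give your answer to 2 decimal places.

Sorted: 2, 3, 5, 7, 10, 12, 13, 14, 16, 20, 24, 28, 29, 30, 31, 32, 33, 34, 37.
n = 19.
P10: r = 2.8; ranks 2–3 are 3, 5; interpolating gives 4.6.
P90: r = 17.2; ranks 17–18 are 33, 34; interpolating gives 33.2.
Difference: 33.2 − 4.6 = 28.6.

28.60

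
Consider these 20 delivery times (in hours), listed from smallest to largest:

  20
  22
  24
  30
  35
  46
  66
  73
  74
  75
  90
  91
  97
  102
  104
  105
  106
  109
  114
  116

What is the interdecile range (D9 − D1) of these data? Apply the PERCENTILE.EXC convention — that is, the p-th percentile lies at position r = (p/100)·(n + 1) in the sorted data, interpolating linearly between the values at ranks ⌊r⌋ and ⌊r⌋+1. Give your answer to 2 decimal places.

n = 20.
P10: r = 2.1; ranks 2–3 are 22, 24; interpolating gives 22.2.
P90: r = 18.9; ranks 18–19 are 109, 114; interpolating gives 113.5.
Difference: 113.5 − 22.2 = 91.3.

91.30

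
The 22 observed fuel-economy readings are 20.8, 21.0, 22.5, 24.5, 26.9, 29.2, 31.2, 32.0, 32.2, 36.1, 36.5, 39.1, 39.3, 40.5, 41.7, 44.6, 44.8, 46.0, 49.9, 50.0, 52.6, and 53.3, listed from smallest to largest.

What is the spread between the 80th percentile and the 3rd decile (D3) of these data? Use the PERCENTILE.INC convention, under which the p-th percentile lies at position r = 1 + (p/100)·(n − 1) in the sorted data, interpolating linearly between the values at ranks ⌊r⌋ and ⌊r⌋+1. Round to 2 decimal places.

14.32

n = 22.
P30: r = 7.3; ranks 7–8 are 31.2, 32.0; interpolating gives 31.44.
P80: r = 17.8; ranks 17–18 are 44.8, 46.0; interpolating gives 45.76.
Difference: 45.76 − 31.44 = 14.32.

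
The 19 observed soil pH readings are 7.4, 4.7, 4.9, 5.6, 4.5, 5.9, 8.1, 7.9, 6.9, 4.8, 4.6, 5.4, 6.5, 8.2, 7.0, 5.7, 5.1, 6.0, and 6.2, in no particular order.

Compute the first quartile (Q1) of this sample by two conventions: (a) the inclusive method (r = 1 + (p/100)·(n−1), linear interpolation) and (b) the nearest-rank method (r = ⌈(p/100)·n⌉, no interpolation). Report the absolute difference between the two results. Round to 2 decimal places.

0.10

Sorted: 4.5, 4.6, 4.7, 4.8, 4.9, 5.1, 5.4, 5.6, 5.7, 5.9, 6.0, 6.2, 6.5, 6.9, 7.0, 7.4, 7.9, 8.1, 8.2.
n = 19.
(a) r = 5.5; between ranks 5 (4.9) and 6 (5.1): 5.
(b) the nearest-rank method: rank 5 → 4.9.
|5 − 4.9| = 0.1.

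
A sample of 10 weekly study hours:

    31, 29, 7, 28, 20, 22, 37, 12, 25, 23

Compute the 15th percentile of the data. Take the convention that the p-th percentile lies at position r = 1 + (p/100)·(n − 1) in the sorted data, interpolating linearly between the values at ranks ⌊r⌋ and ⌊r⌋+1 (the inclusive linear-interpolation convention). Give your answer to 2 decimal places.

Sorted: 7, 12, 20, 22, 23, 25, 28, 29, 31, 37.
n = 10.
r = 1 + (15/100)·(10 − 1) = 1 + 1.35 = 2.35.
Rank 2 is 12 and rank 3 is 20.
Interpolate: 12 + 0.35·(20 − 12) = 12 + 0.35·8 = 14.8.

14.80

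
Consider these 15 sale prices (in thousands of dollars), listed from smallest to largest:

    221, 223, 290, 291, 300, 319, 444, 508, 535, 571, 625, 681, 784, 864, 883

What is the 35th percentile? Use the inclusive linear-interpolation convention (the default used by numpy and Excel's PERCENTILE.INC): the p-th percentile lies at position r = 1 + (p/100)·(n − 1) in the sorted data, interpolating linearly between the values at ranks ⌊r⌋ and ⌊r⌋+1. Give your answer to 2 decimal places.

n = 15.
r = 1 + (35/100)·(15 − 1) = 1 + 4.9 = 5.9.
Rank 5 is 300 and rank 6 is 319.
Interpolate: 300 + 0.9·(319 − 300) = 300 + 0.9·19 = 317.1.

317.10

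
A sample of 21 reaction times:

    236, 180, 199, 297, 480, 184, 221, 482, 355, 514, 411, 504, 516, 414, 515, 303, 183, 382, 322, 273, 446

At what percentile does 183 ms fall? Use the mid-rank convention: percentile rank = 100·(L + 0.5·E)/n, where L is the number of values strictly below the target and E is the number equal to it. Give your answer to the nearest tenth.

7.1

Sorted: 180, 183, 184, 199, 221, 236, 273, 297, 303, 322, 355, 382, 411, 414, 446, 480, 482, 504, 514, 515, 516.
Count below 183: L = 1; count equal: E = 1; n = 21.
Percentile rank = 100·(1 + 0.5·1)/21 = 100·1.5/21 = 7.143.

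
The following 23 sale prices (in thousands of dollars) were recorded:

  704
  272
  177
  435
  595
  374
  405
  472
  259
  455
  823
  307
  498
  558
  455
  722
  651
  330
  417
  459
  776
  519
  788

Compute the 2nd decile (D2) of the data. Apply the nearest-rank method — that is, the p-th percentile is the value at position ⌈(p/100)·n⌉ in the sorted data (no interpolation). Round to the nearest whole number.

330

Sorted: 177, 259, 272, 307, 330, 374, 405, 417, 435, 455, 455, 459, 472, 498, 519, 558, 595, 651, 704, 722, 776, 788, 823.
n = 23.
Position = ⌈20/100 · 23⌉ = ⌈4.6⌉ = 5.
The value at rank 5 is 330.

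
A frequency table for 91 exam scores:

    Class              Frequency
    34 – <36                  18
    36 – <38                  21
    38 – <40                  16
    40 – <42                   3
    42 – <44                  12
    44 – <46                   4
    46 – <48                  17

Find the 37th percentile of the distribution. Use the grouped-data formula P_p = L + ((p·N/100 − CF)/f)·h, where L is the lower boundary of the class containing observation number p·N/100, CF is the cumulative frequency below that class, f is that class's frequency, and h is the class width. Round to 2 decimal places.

N = 91; target position k = 37/100 · 91 = 33.67.
Cumulative frequencies: 18, 39, 55, 58, 70, 74, 91.
Observation 33.67 falls in the class 36 – <38.
L = 36, CF = 18, f = 21, h = 2.
P37 = 36 + ((33.67 − 18)/21)·2 = 36 + 1.49238 = 37.4924.

37.49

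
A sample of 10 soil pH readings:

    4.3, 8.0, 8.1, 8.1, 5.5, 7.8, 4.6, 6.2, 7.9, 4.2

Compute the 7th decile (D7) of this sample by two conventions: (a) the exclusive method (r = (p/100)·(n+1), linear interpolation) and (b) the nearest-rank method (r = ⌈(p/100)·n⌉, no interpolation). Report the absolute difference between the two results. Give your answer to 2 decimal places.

0.07

Sorted: 4.2, 4.3, 4.6, 5.5, 6.2, 7.8, 7.9, 8.0, 8.1, 8.1.
n = 10.
(a) r = 7.7; between ranks 7 (7.9) and 8 (8.0): 7.97.
(b) the nearest-rank method: rank 7 → 7.9.
|7.97 − 7.9| = 0.07.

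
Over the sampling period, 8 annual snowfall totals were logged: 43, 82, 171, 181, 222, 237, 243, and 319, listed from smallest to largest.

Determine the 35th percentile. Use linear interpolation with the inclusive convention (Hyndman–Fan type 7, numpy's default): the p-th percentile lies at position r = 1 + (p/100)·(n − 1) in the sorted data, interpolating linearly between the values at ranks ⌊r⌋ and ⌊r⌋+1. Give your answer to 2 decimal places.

175.50

n = 8.
r = 1 + (35/100)·(8 − 1) = 1 + 2.45 = 3.45.
Rank 3 is 171 and rank 4 is 181.
Interpolate: 171 + 0.45·(181 − 171) = 171 + 0.45·10 = 175.5.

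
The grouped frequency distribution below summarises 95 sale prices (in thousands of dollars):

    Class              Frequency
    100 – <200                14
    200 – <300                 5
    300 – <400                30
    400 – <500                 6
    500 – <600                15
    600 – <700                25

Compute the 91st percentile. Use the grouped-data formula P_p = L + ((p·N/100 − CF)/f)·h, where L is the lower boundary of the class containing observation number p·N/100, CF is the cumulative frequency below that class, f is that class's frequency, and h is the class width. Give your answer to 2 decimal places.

N = 95; target position k = 91/100 · 95 = 86.45.
Cumulative frequencies: 14, 19, 49, 55, 70, 95.
Observation 86.45 falls in the class 600 – <700.
L = 600, CF = 70, f = 25, h = 100.
P91 = 600 + ((86.45 − 70)/25)·100 = 600 + 65.8 = 665.8.

665.80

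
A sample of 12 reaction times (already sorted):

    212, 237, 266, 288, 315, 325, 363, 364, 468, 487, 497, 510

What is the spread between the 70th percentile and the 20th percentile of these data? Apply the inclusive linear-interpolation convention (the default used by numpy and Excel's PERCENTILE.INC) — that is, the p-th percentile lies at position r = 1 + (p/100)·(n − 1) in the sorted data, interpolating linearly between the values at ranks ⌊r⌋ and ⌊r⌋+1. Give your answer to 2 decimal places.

166.40

n = 12.
P20: r = 3.2; ranks 3–4 are 266, 288; interpolating gives 270.4.
P70: r = 8.7; ranks 8–9 are 364, 468; interpolating gives 436.8.
Difference: 436.8 − 270.4 = 166.4.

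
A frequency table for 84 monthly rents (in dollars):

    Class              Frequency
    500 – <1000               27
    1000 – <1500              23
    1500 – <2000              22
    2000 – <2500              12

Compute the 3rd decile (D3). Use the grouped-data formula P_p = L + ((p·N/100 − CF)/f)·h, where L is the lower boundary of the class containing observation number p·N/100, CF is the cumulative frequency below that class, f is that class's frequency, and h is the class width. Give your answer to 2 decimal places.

966.67

N = 84; target position k = 30/100 · 84 = 25.2.
Cumulative frequencies: 27, 50, 72, 84.
Observation 25.2 falls in the class 500 – <1000.
L = 500, CF = 0, f = 27, h = 500.
P30 = 500 + ((25.2 − 0)/27)·500 = 500 + 466.667 = 966.667.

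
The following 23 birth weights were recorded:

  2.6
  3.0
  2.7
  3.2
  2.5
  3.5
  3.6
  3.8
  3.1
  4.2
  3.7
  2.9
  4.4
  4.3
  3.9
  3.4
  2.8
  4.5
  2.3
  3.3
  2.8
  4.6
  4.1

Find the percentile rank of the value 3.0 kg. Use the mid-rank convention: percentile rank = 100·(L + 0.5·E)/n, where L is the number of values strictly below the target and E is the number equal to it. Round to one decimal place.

Sorted: 2.3, 2.5, 2.6, 2.7, 2.8, 2.8, 2.9, 3.0, 3.1, 3.2, 3.3, 3.4, 3.5, 3.6, 3.7, 3.8, 3.9, 4.1, 4.2, 4.3, 4.4, 4.5, 4.6.
Count below 3.0: L = 7; count equal: E = 1; n = 23.
Percentile rank = 100·(7 + 0.5·1)/23 = 100·7.5/23 = 32.61.

32.6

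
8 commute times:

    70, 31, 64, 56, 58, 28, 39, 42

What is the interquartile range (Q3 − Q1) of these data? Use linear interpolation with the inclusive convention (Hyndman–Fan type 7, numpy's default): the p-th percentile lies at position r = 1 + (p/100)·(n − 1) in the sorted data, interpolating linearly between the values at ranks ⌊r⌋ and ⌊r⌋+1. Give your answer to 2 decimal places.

Sorted: 28, 31, 39, 42, 56, 58, 64, 70.
n = 8.
P25: r = 2.75; ranks 2–3 are 31, 39; interpolating gives 37.
P75: r = 6.25; ranks 6–7 are 58, 64; interpolating gives 59.5.
Difference: 59.5 − 37 = 22.5.

22.50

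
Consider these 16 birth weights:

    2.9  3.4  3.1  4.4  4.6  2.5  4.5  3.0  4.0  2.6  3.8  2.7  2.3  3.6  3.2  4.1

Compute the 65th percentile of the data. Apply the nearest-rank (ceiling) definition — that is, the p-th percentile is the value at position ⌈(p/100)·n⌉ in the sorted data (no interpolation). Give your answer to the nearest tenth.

3.8

Sorted: 2.3, 2.5, 2.6, 2.7, 2.9, 3.0, 3.1, 3.2, 3.4, 3.6, 3.8, 4.0, 4.1, 4.4, 4.5, 4.6.
n = 16.
Position = ⌈65/100 · 16⌉ = ⌈10.4⌉ = 11.
The value at rank 11 is 3.8.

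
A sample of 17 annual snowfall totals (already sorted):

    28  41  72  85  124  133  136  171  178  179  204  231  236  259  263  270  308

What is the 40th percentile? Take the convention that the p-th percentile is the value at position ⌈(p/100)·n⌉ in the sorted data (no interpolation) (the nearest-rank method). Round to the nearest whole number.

n = 17.
Position = ⌈40/100 · 17⌉ = ⌈6.8⌉ = 7.
The value at rank 7 is 136.

136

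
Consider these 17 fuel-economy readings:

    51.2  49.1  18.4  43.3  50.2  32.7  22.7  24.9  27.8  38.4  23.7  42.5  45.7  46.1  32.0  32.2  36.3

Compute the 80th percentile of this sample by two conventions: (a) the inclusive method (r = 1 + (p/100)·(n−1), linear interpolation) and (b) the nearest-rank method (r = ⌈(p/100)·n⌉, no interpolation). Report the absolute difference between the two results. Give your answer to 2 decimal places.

0.08

Sorted: 18.4, 22.7, 23.7, 24.9, 27.8, 32.0, 32.2, 32.7, 36.3, 38.4, 42.5, 43.3, 45.7, 46.1, 49.1, 50.2, 51.2.
n = 17.
(a) r = 13.8; between ranks 13 (45.7) and 14 (46.1): 46.02.
(b) the nearest-rank method: rank 14 → 46.1.
|46.02 − 46.1| = 0.08.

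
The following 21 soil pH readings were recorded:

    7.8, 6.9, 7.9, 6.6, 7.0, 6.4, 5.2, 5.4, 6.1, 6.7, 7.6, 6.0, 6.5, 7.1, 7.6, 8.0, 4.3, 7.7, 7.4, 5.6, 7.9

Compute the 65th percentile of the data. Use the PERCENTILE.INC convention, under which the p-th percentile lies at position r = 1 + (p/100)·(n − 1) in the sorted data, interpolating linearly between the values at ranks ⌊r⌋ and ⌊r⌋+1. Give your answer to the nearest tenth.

7.4

Sorted: 4.3, 5.2, 5.4, 5.6, 6.0, 6.1, 6.4, 6.5, 6.6, 6.7, 6.9, 7.0, 7.1, 7.4, 7.6, 7.6, 7.7, 7.8, 7.9, 7.9, 8.0.
n = 21.
r = 1 + (65/100)·(21 − 1) = 1 + 13 = 14.
r is an integer, so P65 is the value at rank 14: 7.4.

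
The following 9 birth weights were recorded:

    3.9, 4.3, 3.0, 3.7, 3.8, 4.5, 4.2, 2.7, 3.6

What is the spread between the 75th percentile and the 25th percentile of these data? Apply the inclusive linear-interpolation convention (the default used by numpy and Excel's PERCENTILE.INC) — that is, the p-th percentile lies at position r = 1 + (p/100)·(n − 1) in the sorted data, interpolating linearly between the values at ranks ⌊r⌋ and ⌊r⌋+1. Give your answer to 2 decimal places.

Sorted: 2.7, 3.0, 3.6, 3.7, 3.8, 3.9, 4.2, 4.3, 4.5.
n = 9.
P25: r = 3 (integer) → 3.6.
P75: r = 7 (integer) → 4.2.
Difference: 4.2 − 3.6 = 0.6.

0.60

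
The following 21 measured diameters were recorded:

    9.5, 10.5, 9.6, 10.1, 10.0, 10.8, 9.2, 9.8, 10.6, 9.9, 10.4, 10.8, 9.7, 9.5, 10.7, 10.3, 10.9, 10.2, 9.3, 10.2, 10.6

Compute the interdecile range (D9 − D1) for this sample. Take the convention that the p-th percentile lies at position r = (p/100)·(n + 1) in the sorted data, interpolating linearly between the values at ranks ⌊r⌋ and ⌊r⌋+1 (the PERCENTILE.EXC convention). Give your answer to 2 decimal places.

Sorted: 9.2, 9.3, 9.5, 9.5, 9.6, 9.7, 9.8, 9.9, 10.0, 10.1, 10.2, 10.2, 10.3, 10.4, 10.5, 10.6, 10.6, 10.7, 10.8, 10.8, 10.9.
n = 21.
P10: r = 2.2; ranks 2–3 are 9.3, 9.5; interpolating gives 9.34.
P90: r = 19.8; ranks 19–20 are 10.8, 10.8; interpolating gives 10.8.
Difference: 10.8 − 9.34 = 1.46.

1.46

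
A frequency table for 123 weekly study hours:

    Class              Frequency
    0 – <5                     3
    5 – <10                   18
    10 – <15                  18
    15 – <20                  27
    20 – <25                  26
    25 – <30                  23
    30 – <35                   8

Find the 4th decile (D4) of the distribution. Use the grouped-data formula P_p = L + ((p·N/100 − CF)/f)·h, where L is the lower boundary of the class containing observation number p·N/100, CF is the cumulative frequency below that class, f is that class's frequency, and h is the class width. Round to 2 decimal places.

N = 123; target position k = 40/100 · 123 = 49.2.
Cumulative frequencies: 3, 21, 39, 66, 92, 115, 123.
Observation 49.2 falls in the class 15 – <20.
L = 15, CF = 39, f = 27, h = 5.
P40 = 15 + ((49.2 − 39)/27)·5 = 15 + 1.88889 = 16.8889.

16.89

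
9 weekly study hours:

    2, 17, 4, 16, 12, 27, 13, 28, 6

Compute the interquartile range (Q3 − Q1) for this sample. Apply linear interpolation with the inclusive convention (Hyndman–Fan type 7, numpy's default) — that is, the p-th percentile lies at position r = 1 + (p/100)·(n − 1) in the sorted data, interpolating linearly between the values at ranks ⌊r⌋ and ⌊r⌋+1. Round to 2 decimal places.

Sorted: 2, 4, 6, 12, 13, 16, 17, 27, 28.
n = 9.
P25: r = 3 (integer) → 6.
P75: r = 7 (integer) → 17.
Difference: 17 − 6 = 11.

11.00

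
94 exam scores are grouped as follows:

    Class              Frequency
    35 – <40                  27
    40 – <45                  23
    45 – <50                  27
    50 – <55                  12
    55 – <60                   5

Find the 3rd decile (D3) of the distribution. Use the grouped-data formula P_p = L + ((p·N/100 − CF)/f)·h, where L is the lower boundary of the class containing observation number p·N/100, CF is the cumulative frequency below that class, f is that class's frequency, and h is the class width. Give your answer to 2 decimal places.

40.26

N = 94; target position k = 30/100 · 94 = 28.2.
Cumulative frequencies: 27, 50, 77, 89, 94.
Observation 28.2 falls in the class 40 – <45.
L = 40, CF = 27, f = 23, h = 5.
P30 = 40 + ((28.2 − 27)/23)·5 = 40 + 0.26087 = 40.2609.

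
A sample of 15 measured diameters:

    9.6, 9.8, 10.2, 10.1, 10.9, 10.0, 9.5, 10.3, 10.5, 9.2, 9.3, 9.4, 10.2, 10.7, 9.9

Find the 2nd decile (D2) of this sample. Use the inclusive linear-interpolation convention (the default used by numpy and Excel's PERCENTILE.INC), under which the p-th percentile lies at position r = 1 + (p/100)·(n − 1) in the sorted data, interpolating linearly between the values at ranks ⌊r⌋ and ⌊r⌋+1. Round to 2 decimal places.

9.48

Sorted: 9.2, 9.3, 9.4, 9.5, 9.6, 9.8, 9.9, 10.0, 10.1, 10.2, 10.2, 10.3, 10.5, 10.7, 10.9.
n = 15.
r = 1 + (20/100)·(15 − 1) = 1 + 2.8 = 3.8.
Rank 3 is 9.4 and rank 4 is 9.5.
Interpolate: 9.4 + 0.8·(9.5 − 9.4) = 9.4 + 0.8·0.1 = 9.48.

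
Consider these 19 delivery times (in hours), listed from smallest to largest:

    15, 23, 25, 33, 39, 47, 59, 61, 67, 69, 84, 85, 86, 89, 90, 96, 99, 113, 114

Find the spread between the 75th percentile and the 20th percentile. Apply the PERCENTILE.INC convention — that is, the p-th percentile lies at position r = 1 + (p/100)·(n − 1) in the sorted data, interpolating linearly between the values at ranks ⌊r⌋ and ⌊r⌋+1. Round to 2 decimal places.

52.90

n = 19.
P20: r = 4.6; ranks 4–5 are 33, 39; interpolating gives 36.6.
P75: r = 14.5; ranks 14–15 are 89, 90; interpolating gives 89.5.
Difference: 89.5 − 36.6 = 52.9.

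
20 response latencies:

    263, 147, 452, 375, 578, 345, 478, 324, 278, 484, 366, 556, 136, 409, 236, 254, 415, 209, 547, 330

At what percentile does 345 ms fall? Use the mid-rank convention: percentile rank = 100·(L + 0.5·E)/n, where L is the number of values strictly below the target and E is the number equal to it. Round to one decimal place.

47.5

Sorted: 136, 147, 209, 236, 254, 263, 278, 324, 330, 345, 366, 375, 409, 415, 452, 478, 484, 547, 556, 578.
Count below 345: L = 9; count equal: E = 1; n = 20.
Percentile rank = 100·(9 + 0.5·1)/20 = 100·9.5/20 = 47.5.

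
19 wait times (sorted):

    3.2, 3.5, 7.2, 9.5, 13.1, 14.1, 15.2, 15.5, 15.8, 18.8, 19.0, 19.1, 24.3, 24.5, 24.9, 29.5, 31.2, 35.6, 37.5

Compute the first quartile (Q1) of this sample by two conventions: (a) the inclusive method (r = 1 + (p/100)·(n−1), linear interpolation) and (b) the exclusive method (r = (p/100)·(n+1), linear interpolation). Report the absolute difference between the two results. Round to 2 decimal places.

0.50

n = 19.
(a) r = 5.5; between ranks 5 (13.1) and 6 (14.1): 13.6.
(b) r = 5 → value at rank 5 = 13.1.
|13.6 − 13.1| = 0.5.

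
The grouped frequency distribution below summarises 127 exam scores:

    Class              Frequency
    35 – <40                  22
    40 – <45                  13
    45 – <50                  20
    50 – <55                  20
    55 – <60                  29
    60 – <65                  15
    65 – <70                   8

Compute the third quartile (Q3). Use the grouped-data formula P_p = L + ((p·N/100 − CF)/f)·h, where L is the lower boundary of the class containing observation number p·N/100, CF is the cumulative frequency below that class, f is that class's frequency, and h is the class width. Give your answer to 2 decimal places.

N = 127; target position k = 75/100 · 127 = 95.25.
Cumulative frequencies: 22, 35, 55, 75, 104, 119, 127.
Observation 95.25 falls in the class 55 – <60.
L = 55, CF = 75, f = 29, h = 5.
P75 = 55 + ((95.25 − 75)/29)·5 = 55 + 3.49138 = 58.4914.

58.49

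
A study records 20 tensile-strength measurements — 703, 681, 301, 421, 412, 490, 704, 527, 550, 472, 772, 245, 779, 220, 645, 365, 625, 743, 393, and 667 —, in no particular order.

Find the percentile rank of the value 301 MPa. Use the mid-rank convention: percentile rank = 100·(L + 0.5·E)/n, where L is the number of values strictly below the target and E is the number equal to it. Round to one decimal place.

Sorted: 220, 245, 301, 365, 393, 412, 421, 472, 490, 527, 550, 625, 645, 667, 681, 703, 704, 743, 772, 779.
Count below 301: L = 2; count equal: E = 1; n = 20.
Percentile rank = 100·(2 + 0.5·1)/20 = 100·2.5/20 = 12.5.

12.5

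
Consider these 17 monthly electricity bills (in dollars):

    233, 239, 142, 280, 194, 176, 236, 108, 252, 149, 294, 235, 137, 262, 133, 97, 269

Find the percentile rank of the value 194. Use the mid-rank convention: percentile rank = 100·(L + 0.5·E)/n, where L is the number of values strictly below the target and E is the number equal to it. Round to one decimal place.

Sorted: 97, 108, 133, 137, 142, 149, 176, 194, 233, 235, 236, 239, 252, 262, 269, 280, 294.
Count below 194: L = 7; count equal: E = 1; n = 17.
Percentile rank = 100·(7 + 0.5·1)/17 = 100·7.5/17 = 44.12.

44.1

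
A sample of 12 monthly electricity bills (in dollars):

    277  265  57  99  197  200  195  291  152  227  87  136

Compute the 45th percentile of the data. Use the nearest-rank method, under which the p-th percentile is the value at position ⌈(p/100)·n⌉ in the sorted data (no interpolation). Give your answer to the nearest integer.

195

Sorted: 57, 87, 99, 136, 152, 195, 197, 200, 227, 265, 277, 291.
n = 12.
Position = ⌈45/100 · 12⌉ = ⌈5.4⌉ = 6.
The value at rank 6 is 195.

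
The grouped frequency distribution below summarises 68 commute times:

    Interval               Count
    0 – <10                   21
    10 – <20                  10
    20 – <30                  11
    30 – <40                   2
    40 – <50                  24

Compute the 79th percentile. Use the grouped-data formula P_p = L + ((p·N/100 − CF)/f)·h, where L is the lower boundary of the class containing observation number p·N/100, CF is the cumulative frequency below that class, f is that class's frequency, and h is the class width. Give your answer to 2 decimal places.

N = 68; target position k = 79/100 · 68 = 53.72.
Cumulative frequencies: 21, 31, 42, 44, 68.
Observation 53.72 falls in the class 40 – <50.
L = 40, CF = 44, f = 24, h = 10.
P79 = 40 + ((53.72 − 44)/24)·10 = 40 + 4.05 = 44.05.

44.05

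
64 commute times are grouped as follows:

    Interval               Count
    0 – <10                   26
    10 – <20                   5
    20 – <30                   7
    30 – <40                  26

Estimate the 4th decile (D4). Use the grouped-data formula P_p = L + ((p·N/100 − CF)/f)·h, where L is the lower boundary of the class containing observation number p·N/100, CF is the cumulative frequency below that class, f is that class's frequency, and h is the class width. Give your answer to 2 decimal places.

N = 64; target position k = 40/100 · 64 = 25.6.
Cumulative frequencies: 26, 31, 38, 64.
Observation 25.6 falls in the class 0 – <10.
L = 0, CF = 0, f = 26, h = 10.
P40 = 0 + ((25.6 − 0)/26)·10 = 0 + 9.84615 = 9.84615.

9.85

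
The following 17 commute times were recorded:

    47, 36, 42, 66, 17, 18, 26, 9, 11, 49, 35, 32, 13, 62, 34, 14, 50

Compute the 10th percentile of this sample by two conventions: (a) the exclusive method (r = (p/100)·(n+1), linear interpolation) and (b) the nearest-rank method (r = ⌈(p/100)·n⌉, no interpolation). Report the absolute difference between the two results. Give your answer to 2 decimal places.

Sorted: 9, 11, 13, 14, 17, 18, 26, 32, 34, 35, 36, 42, 47, 49, 50, 62, 66.
n = 17.
(a) r = 1.8; between ranks 1 (9) and 2 (11): 10.6.
(b) the nearest-rank method: rank 2 → 11.
|10.6 − 11| = 0.4.

0.40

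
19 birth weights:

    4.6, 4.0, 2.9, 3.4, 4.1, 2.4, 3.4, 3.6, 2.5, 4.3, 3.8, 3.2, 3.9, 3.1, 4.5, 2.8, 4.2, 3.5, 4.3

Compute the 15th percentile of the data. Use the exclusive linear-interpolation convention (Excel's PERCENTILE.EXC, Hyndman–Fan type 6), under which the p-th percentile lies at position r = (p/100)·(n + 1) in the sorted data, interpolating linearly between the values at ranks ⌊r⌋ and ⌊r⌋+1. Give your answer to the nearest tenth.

Sorted: 2.4, 2.5, 2.8, 2.9, 3.1, 3.2, 3.4, 3.4, 3.5, 3.6, 3.8, 3.9, 4.0, 4.1, 4.2, 4.3, 4.3, 4.5, 4.6.
n = 19.
r = (15/100)·(19 + 1) = 3.
r is an integer, so P15 is the value at rank 3: 2.8.

2.8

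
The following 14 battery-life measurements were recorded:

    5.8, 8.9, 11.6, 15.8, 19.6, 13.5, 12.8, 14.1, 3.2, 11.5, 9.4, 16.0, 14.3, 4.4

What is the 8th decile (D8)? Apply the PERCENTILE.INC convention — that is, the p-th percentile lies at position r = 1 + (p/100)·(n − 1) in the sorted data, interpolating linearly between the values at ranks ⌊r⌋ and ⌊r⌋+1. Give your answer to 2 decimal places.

Sorted: 3.2, 4.4, 5.8, 8.9, 9.4, 11.5, 11.6, 12.8, 13.5, 14.1, 14.3, 15.8, 16.0, 19.6.
n = 14.
r = 1 + (80/100)·(14 − 1) = 1 + 10.4 = 11.4.
Rank 11 is 14.3 and rank 12 is 15.8.
Interpolate: 14.3 + 0.4·(15.8 − 14.3) = 14.3 + 0.4·1.5 = 14.9.

14.90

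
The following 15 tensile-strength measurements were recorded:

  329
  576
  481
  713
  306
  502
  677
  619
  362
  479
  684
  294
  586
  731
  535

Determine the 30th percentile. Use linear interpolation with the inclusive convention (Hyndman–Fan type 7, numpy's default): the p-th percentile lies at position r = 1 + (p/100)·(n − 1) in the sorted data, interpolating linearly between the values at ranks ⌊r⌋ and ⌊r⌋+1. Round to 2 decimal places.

Sorted: 294, 306, 329, 362, 479, 481, 502, 535, 576, 586, 619, 677, 684, 713, 731.
n = 15.
r = 1 + (30/100)·(15 − 1) = 1 + 4.2 = 5.2.
Rank 5 is 479 and rank 6 is 481.
Interpolate: 479 + 0.2·(481 − 479) = 479 + 0.2·2 = 479.4.

479.40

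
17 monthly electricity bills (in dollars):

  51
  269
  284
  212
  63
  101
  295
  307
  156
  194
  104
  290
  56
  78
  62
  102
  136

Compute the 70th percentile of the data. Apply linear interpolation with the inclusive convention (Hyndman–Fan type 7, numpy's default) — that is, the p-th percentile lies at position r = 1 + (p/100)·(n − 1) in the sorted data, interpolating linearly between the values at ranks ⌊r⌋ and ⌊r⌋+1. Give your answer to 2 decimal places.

223.40

Sorted: 51, 56, 62, 63, 78, 101, 102, 104, 136, 156, 194, 212, 269, 284, 290, 295, 307.
n = 17.
r = 1 + (70/100)·(17 − 1) = 1 + 11.2 = 12.2.
Rank 12 is 212 and rank 13 is 269.
Interpolate: 212 + 0.2·(269 − 212) = 212 + 0.2·57 = 223.4.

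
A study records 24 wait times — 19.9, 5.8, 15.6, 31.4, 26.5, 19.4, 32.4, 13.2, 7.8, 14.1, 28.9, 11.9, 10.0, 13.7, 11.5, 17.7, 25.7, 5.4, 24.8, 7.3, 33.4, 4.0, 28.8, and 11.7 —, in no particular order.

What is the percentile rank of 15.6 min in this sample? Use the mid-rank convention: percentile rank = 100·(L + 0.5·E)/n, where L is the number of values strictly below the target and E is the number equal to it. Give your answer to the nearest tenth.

52.1

Sorted: 4.0, 5.4, 5.8, 7.3, 7.8, 10.0, 11.5, 11.7, 11.9, 13.2, 13.7, 14.1, 15.6, 17.7, 19.4, 19.9, 24.8, 25.7, 26.5, 28.8, 28.9, 31.4, 32.4, 33.4.
Count below 15.6: L = 12; count equal: E = 1; n = 24.
Percentile rank = 100·(12 + 0.5·1)/24 = 100·12.5/24 = 52.08.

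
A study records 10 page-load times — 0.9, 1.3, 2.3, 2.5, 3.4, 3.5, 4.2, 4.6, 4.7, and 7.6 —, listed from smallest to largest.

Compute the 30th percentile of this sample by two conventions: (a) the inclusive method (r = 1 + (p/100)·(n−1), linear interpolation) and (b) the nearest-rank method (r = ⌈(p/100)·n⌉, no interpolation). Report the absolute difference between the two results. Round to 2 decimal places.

0.14

n = 10.
(a) r = 3.7; between ranks 3 (2.3) and 4 (2.5): 2.44.
(b) the nearest-rank method: rank 3 → 2.3.
|2.44 − 2.3| = 0.14.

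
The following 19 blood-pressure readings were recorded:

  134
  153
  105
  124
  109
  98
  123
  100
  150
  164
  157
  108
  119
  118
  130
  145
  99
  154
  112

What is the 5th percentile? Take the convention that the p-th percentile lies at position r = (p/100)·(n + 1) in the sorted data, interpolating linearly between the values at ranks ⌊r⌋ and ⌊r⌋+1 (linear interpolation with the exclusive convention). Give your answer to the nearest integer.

Sorted: 98, 99, 100, 105, 108, 109, 112, 118, 119, 123, 124, 130, 134, 145, 150, 153, 154, 157, 164.
n = 19.
r = (5/100)·(19 + 1) = 1.
r is an integer, so P5 is the value at rank 1: 98.

98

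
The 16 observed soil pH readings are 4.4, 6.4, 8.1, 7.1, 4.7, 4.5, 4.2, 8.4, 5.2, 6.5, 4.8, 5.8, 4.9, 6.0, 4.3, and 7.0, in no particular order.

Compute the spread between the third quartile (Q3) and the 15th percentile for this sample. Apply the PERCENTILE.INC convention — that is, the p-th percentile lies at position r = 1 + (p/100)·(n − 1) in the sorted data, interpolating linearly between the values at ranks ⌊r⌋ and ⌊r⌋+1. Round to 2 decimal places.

2.20

Sorted: 4.2, 4.3, 4.4, 4.5, 4.7, 4.8, 4.9, 5.2, 5.8, 6.0, 6.4, 6.5, 7.0, 7.1, 8.1, 8.4.
n = 16.
P15: r = 3.25; ranks 3–4 are 4.4, 4.5; interpolating gives 4.425.
P75: r = 12.25; ranks 12–13 are 6.5, 7.0; interpolating gives 6.625.
Difference: 6.625 − 4.425 = 2.2.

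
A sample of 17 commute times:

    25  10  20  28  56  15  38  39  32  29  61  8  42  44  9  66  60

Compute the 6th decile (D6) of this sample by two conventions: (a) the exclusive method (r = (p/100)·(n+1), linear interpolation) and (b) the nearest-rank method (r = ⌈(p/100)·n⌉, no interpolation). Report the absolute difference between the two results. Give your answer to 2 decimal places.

0.20

Sorted: 8, 9, 10, 15, 20, 25, 28, 29, 32, 38, 39, 42, 44, 56, 60, 61, 66.
n = 17.
(a) r = 10.8; between ranks 10 (38) and 11 (39): 38.8.
(b) the nearest-rank method: rank 11 → 39.
|38.8 − 39| = 0.2.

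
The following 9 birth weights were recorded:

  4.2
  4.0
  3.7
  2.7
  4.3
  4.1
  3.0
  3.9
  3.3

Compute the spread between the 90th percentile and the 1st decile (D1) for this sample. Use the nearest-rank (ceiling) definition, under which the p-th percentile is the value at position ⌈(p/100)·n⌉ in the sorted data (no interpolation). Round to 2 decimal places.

1.60

Sorted: 2.7, 3.0, 3.3, 3.7, 3.9, 4.0, 4.1, 4.2, 4.3.
n = 9.
P10: rank ⌈10/100·9⌉ = 1 → 2.7.
P90: rank ⌈90/100·9⌉ = 9 → 4.3.
Difference: 4.3 − 2.7 = 1.6.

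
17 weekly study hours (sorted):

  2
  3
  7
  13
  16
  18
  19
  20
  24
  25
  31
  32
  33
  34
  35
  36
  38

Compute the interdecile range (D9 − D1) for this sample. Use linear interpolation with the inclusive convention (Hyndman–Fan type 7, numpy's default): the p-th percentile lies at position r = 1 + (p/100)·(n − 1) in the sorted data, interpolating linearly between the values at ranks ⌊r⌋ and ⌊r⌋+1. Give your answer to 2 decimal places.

30.00

n = 17.
P10: r = 2.6; ranks 2–3 are 3, 7; interpolating gives 5.4.
P90: r = 15.4; ranks 15–16 are 35, 36; interpolating gives 35.4.
Difference: 35.4 − 5.4 = 30.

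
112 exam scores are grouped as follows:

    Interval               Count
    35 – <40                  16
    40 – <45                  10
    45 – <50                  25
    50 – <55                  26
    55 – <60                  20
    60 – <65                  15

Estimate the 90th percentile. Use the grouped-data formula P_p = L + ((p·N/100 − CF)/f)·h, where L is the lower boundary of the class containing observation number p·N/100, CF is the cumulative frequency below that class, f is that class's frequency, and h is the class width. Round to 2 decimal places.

61.27

N = 112; target position k = 90/100 · 112 = 100.8.
Cumulative frequencies: 16, 26, 51, 77, 97, 112.
Observation 100.8 falls in the class 60 – <65.
L = 60, CF = 97, f = 15, h = 5.
P90 = 60 + ((100.8 − 97)/15)·5 = 60 + 1.26667 = 61.2667.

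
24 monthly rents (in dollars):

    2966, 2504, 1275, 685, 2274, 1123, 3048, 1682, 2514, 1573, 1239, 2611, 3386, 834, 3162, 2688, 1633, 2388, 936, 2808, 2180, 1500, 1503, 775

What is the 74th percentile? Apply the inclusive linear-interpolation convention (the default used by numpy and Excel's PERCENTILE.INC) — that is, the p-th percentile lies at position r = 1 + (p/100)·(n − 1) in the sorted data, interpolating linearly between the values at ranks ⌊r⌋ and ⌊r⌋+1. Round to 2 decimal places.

Sorted: 685, 775, 834, 936, 1123, 1239, 1275, 1500, 1503, 1573, 1633, 1682, 2180, 2274, 2388, 2504, 2514, 2611, 2688, 2808, 2966, 3048, 3162, 3386.
n = 24.
r = 1 + (74/100)·(24 − 1) = 1 + 17.02 = 18.02.
Rank 18 is 2611 and rank 19 is 2688.
Interpolate: 2611 + 0.02·(2688 − 2611) = 2611 + 0.02·77 = 2612.54.

2612.54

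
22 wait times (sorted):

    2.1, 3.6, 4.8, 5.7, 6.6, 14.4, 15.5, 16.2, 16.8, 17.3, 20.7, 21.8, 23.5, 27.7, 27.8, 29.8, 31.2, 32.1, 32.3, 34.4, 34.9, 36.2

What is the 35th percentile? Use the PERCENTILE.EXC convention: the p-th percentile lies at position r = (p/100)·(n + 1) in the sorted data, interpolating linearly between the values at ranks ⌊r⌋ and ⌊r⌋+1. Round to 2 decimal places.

16.23

n = 22.
r = (35/100)·(22 + 1) = 8.05.
Rank 8 is 16.2 and rank 9 is 16.8.
Interpolate: 16.2 + 0.05·(16.8 − 16.2) = 16.2 + 0.05·0.6 = 16.23.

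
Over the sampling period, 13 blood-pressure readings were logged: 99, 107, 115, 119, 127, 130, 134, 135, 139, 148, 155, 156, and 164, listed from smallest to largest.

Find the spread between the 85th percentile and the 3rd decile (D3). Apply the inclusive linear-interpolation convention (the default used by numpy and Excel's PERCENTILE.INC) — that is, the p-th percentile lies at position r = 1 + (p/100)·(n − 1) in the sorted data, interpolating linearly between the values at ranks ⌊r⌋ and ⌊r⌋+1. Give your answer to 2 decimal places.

31.40

n = 13.
P30: r = 4.6; ranks 4–5 are 119, 127; interpolating gives 123.8.
P85: r = 11.2; ranks 11–12 are 155, 156; interpolating gives 155.2.
Difference: 155.2 − 123.8 = 31.4.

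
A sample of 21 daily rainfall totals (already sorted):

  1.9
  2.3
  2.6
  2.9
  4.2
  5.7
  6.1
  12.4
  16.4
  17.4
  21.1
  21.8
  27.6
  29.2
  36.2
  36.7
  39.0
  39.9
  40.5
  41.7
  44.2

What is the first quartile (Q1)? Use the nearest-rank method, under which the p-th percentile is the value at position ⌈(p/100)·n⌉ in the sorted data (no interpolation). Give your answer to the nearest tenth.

5.7

n = 21.
Position = ⌈25/100 · 21⌉ = ⌈5.25⌉ = 6.
The value at rank 6 is 5.7.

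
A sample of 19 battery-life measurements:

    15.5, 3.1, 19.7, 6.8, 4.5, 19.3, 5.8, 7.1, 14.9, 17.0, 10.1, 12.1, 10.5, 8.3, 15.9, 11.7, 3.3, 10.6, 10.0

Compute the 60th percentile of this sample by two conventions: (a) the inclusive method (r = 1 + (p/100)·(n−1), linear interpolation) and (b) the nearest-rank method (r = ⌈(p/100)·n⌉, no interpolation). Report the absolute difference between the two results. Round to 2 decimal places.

Sorted: 3.1, 3.3, 4.5, 5.8, 6.8, 7.1, 8.3, 10.0, 10.1, 10.5, 10.6, 11.7, 12.1, 14.9, 15.5, 15.9, 17.0, 19.3, 19.7.
n = 19.
(a) r = 11.8; between ranks 11 (10.6) and 12 (11.7): 11.48.
(b) the nearest-rank method: rank 12 → 11.7.
|11.48 − 11.7| = 0.22.

0.22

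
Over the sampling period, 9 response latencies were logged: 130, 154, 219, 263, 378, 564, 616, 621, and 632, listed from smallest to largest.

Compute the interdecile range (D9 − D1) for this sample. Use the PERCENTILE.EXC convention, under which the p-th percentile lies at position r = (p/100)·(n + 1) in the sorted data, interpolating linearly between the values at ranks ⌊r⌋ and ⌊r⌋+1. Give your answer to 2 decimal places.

n = 9.
P10: r = 1 (integer) → 130.
P90: r = 9 (integer) → 632.
Difference: 632 − 130 = 502.

502.00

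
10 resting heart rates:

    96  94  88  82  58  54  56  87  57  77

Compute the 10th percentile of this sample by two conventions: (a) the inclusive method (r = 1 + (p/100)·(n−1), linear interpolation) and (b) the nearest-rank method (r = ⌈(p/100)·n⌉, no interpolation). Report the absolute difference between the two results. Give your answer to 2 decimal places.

Sorted: 54, 56, 57, 58, 77, 82, 87, 88, 94, 96.
n = 10.
(a) r = 1.9; between ranks 1 (54) and 2 (56): 55.8.
(b) the nearest-rank method: rank 1 → 54.
|55.8 − 54| = 1.8.

1.80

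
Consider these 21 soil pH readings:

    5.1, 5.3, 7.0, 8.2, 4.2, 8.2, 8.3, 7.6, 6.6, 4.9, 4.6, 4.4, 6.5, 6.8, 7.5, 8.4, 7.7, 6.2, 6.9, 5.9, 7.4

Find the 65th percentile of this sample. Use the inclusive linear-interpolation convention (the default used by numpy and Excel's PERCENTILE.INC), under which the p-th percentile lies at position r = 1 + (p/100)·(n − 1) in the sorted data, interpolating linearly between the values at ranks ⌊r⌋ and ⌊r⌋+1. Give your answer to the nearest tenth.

Sorted: 4.2, 4.4, 4.6, 4.9, 5.1, 5.3, 5.9, 6.2, 6.5, 6.6, 6.8, 6.9, 7.0, 7.4, 7.5, 7.6, 7.7, 8.2, 8.2, 8.3, 8.4.
n = 21.
r = 1 + (65/100)·(21 − 1) = 1 + 13 = 14.
r is an integer, so P65 is the value at rank 14: 7.4.

7.4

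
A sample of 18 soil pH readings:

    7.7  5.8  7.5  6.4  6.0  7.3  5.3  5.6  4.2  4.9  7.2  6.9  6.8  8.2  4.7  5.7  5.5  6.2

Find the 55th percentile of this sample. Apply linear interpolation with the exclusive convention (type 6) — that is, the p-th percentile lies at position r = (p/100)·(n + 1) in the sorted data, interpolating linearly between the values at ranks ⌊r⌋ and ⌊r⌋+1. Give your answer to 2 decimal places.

6.29

Sorted: 4.2, 4.7, 4.9, 5.3, 5.5, 5.6, 5.7, 5.8, 6.0, 6.2, 6.4, 6.8, 6.9, 7.2, 7.3, 7.5, 7.7, 8.2.
n = 18.
r = (55/100)·(18 + 1) = 10.45.
Rank 10 is 6.2 and rank 11 is 6.4.
Interpolate: 6.2 + 0.45·(6.4 − 6.2) = 6.2 + 0.45·0.2 = 6.29.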